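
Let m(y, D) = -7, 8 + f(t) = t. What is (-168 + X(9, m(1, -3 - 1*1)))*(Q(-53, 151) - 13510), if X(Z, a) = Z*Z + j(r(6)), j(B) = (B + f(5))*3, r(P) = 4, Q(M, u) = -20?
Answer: 1136520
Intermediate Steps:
f(t) = -8 + t
j(B) = -9 + 3*B (j(B) = (B + (-8 + 5))*3 = (B - 3)*3 = (-3 + B)*3 = -9 + 3*B)
X(Z, a) = 3 + Z**2 (X(Z, a) = Z*Z + (-9 + 3*4) = Z**2 + (-9 + 12) = Z**2 + 3 = 3 + Z**2)
(-168 + X(9, m(1, -3 - 1*1)))*(Q(-53, 151) - 13510) = (-168 + (3 + 9**2))*(-20 - 13510) = (-168 + (3 + 81))*(-13530) = (-168 + 84)*(-13530) = -84*(-13530) = 1136520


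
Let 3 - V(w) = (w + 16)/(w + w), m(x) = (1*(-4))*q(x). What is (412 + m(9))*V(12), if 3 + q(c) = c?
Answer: 2134/3 ≈ 711.33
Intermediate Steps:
q(c) = -3 + c
m(x) = 12 - 4*x (m(x) = (1*(-4))*(-3 + x) = -4*(-3 + x) = 12 - 4*x)
V(w) = 3 - (16 + w)/(2*w) (V(w) = 3 - (w + 16)/(w + w) = 3 - (16 + w)/(2*w))
(412 + m(9))*V(12) = (412 + (12 - 4*9))*(5/2 - 8/12) = (412 + (12 - 36))*(5/2 - 8*1/12) = (412 - 24)*(5/2 - ⅔) = 388*(11/6) = 2134/3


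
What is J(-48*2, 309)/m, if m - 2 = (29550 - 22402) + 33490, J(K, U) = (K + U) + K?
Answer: 117/40640 ≈ 0.0028789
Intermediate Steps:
J(K, U) = U + 2*K
m = 40640 (m = 2 + ((29550 - 22402) + 33490) = 2 + (7148 + 33490) = 2 + 40638 = 40640)
J(-48*2, 309)/m = (309 + 2*(-48*2))/40640 = (309 + 2*(-96))*(1/40640) = (309 - 192)*(1/40640) = 117*(1/40640) = 117/40640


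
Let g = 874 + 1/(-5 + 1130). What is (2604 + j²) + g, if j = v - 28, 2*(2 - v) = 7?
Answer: 19567129/4500 ≈ 4348.3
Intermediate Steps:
v = -3/2 (v = 2 - ½*7 = 2 - 7/2 = -3/2 ≈ -1.5000)
g = 983251/1125 (g = 874 + 1/1125 = 983251/1125 ≈ 874.00)
j = -59/2 (j = -3/2 - 28 = -59/2 ≈ -29.500)
(2604 + j²) + g = (2604 + (-59/2)²) + 983251/1125 = (2604 + 3481/4) + 983251/1125 = 13897/4 + 983251/1125 = 19567129/4500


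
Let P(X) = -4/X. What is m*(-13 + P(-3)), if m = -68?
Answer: 2380/3 ≈ 793.33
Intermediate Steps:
m*(-13 + P(-3)) = -68*(-13 - 4/(-3)) = -68*(-13 - 4*(-⅓)) = -68*(-13 + 4/3) = -68*(-35/3) = 2380/3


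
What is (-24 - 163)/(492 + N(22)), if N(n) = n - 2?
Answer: -187/512 ≈ -0.36523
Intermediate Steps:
N(n) = -2 + n
(-24 - 163)/(492 + N(22)) = (-24 - 163)/(492 + (-2 + 22)) = -187/(492 + 20) = -187/512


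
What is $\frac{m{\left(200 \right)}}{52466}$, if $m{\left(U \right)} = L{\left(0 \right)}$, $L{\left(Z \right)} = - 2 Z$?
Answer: $0$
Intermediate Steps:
$m{\left(U \right)} = 0$ ($m{\left(U \right)} = \left(-2\right) 0 = 0$)
$\frac{m{\left(200 \right)}}{52466} = \frac{0}{52466} = 0 \cdot \frac{1}{52466} = 0$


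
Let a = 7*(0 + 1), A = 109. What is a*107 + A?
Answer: 858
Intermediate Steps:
a = 7 (a = 7*1 = 7)
a*107 + A = 7*107 + 109 = 749 + 109 = 858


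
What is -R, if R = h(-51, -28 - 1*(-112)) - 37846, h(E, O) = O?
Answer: 37762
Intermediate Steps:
R = -37762 (R = (-28 - 1*(-112)) - 37846 = (-28 + 112) - 37846 = 84 - 37846 = -37762)
-R = -1*(-37762) = 37762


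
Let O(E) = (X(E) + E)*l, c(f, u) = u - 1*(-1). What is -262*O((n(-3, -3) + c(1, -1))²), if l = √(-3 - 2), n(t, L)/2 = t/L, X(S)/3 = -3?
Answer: 1310*I*√5 ≈ 2929.3*I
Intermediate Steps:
c(f, u) = 1 + u (c(f, u) = u + 1 = 1 + u)
X(S) = -9 (X(S) = 3*(-3) = -9)
n(t, L) = 2*t/L (n(t, L) = 2*(t/L) = 2*t/L)
l = I*√5 (l = √(-5) = I*√5 ≈ 2.2361*I)
O(E) = I*√5*(-9 + E) (O(E) = (-9 + E)*(I*√5) = I*√5*(-9 + E))
-262*O((n(-3, -3) + c(1, -1))²) = -262*I*√5*(-9 + (2*(-3)/(-3) + (1 - 1))²) = -262*I*√5*(-9 + (2*(-3)*(-⅓) + 0)²) = -262*I*√5*(-9 + (2 + 0)²) = -262*I*√5*(-9 + 2²) = -262*I*√5*(-9 + 4) = -262*I*√5*(-5) = -(-1310)*I*√5 = 1310*I*√5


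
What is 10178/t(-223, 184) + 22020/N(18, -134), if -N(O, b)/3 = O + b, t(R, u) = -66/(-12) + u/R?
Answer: 135468227/60465 ≈ 2240.4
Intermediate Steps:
t(R, u) = 11/2 + u/R (t(R, u) = -66*(-1/12) + u/R = 11/2 + u/R)
N(O, b) = -3*O - 3*b (N(O, b) = -3*(O + b) = -3*O - 3*b)
10178/t(-223, 184) + 22020/N(18, -134) = 10178/(11/2 + 184/(-223)) + 22020/(-3*18 - 3*(-134)) = 10178/(11/2 + 184*(-1/223)) + 22020/(-54 + 402) = 10178/(11/2 - 184/223) + 22020/348 = 10178/(2085/446) + 22020*(1/348) = 10178*(446/2085) + 1835/29 = 4539388/2085 + 1835/29 = 135468227/60465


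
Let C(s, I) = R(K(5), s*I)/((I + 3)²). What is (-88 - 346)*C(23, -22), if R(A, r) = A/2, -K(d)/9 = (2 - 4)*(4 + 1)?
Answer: -19530/361 ≈ -54.100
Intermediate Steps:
K(d) = 90 (K(d) = -9*(2 - 4)*(4 + 1) = -(-18)*5 = -9*(-10) = 90)
R(A, r) = A/2 (R(A, r) = A*(½) = A/2)
C(s, I) = 45/(3 + I)² (C(s, I) = ((½)*90)/((I + 3)²) = 45/((3 + I)²) = 45/(3 + I)²)
(-88 - 346)*C(23, -22) = (-88 - 346)*(45/(3 - 22)²) = -19530/(-19)² = -19530/361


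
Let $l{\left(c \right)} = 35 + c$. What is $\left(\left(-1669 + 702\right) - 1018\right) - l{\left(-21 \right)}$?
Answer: $-1999$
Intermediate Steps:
$\left(\left(-1669 + 702\right) - 1018\right) - l{\left(-21 \right)} = \left(\left(-1669 + 702\right) - 1018\right) - \left(35 - 21\right) = \left(-967 - 1018\right) - 14 = -1985 - 14 = -1999$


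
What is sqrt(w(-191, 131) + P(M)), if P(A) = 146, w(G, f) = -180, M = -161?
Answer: I*sqrt(34) ≈ 5.8309*I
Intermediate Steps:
sqrt(w(-191, 131) + P(M)) = sqrt(-180 + 146) = sqrt(-34) = I*sqrt(34)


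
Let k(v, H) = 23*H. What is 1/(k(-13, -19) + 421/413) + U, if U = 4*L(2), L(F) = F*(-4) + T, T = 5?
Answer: -2161133/180060 ≈ -12.002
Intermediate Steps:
L(F) = 5 - 4*F (L(F) = F*(-4) + 5 = -4*F + 5 = 5 - 4*F)
U = -12 (U = 4*(5 - 4*2) = 4*(5 - 8) = 4*(-3) = -12)
1/(k(-13, -19) + 421/413) + U = 1/(23*(-19) + 421/413) - 12 = 1/(-437 + 421*(1/413)) - 12 = 1/(-437 + 421/413) - 12 = 1/(-180060/413) - 12 = -413/180060 - 12 = -2161133/180060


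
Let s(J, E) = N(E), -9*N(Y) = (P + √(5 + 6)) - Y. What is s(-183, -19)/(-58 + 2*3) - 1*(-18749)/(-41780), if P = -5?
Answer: -2047403/4888260 + √11/468 ≈ -0.41175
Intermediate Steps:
N(Y) = 5/9 - √11/9 + Y/9 (N(Y) = -((-5 + √(5 + 6)) - Y)/9 = -((-5 + √11) - Y)/9 = -(-5 + √11 - Y)/9 = 5/9 - √11/9 + Y/9)
s(J, E) = 5/9 - √11/9 + E/9
s(-183, -19)/(-58 + 2*3) - 1*(-18749)/(-41780) = (5/9 - √11/9 + (⅑)*(-19))/(-58 + 2*3) - 1*(-18749)/(-41780) = (5/9 - √11/9 - 19/9)/(-58 + 6) + 18749*(-1/41780) = (-14/9 - √11/9)/(-52) - 18749/41780 = (-14/9 - √11/9)*(-1/52) - 18749/41780 = (7/234 + √11/468) - 18749/41780 = -2047403/4888260 + √11/468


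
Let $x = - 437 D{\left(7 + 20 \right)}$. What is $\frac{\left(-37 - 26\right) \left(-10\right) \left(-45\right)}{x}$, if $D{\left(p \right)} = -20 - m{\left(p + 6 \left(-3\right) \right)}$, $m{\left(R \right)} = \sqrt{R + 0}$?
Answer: $- \frac{28350}{10051} \approx -2.8206$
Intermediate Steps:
$m{\left(R \right)} = \sqrt{R}$
$D{\left(p \right)} = -20 - \sqrt{-18 + p}$ ($D{\left(p \right)} = -20 - \sqrt{p + 6 \left(-3\right)} = -20 - \sqrt{p - 18} = -20 - \sqrt{-18 + p}$)
$x = 10051$ ($x = - 437 \left(-20 - \sqrt{-18 + \left(7 + 20\right)}\right) = - 437 \left(-20 - \sqrt{-18 + 27}\right) = - 437 \left(-20 - \sqrt{9}\right) = - 437 \left(-20 - 3\right) = \left(-437\right) \left(-23\right) = 10051$)
$\frac{\left(-37 - 26\right) \left(-10\right) \left(-45\right)}{x} = \frac{\left(-37 - 26\right) \left(-10\right) \left(-45\right)}{10051} = \left(-63\right) \left(-10\right) \left(-45\right) \frac{1}{10051} = 630 \left(-45\right) \frac{1}{10051} = \left(-28350\right) \frac{1}{10051} = - \frac{28350}{10051}$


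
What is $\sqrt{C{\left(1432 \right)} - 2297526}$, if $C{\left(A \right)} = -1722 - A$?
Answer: $2 i \sqrt{575170} \approx 1516.8 i$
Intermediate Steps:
$\sqrt{C{\left(1432 \right)} - 2297526} = \sqrt{\left(-1722 - 1432\right) - 2297526} = \sqrt{-3154 - 2297526} = \sqrt{-2300680} = 2 i \sqrt{575170}$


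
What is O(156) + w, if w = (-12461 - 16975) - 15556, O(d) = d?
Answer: -44836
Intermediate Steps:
w = -44992 (w = -29436 - 15556 = -44992)
O(156) + w = 156 - 44992 = -44836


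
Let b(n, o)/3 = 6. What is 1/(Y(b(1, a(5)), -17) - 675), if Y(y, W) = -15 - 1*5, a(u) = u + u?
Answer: -1/695 ≈ -0.0014388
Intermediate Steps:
a(u) = 2*u
b(n, o) = 18 (b(n, o) = 3*6 = 18)
Y(y, W) = -20 (Y(y, W) = -15 - 5 = -20)
1/(Y(b(1, a(5)), -17) - 675) = 1/(-20 - 675) = 1/(-695) = -1/695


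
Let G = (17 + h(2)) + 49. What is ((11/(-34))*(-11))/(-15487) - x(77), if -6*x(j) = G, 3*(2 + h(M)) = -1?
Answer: 25142600/2369511 ≈ 10.611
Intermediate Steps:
h(M) = -7/3 (h(M) = -2 + (1/3)*(-1) = -2 - 1/3 = -7/3)
G = 191/3 (G = (17 - 7/3) + 49 = 44/3 + 49 = 191/3 ≈ 63.667)
x(j) = -191/18 (x(j) = -1/6*191/3 = -191/18)
((11/(-34))*(-11))/(-15487) - x(77) = ((11/(-34))*(-11))/(-15487) - 1*(-191/18) = (-1/34*11*(-11))*(-1/15487) + 191/18 = -11/34*(-11)*(-1/15487) + 191/18 = (121/34)*(-1/15487) + 191/18 = -121/526558 + 191/18 = 25142600/2369511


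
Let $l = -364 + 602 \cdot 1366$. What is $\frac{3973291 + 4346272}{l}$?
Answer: $\frac{1188509}{117424} \approx 10.122$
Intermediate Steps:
$l = 821968$ ($l = -364 + 822332 = 821968$)
$\frac{3973291 + 4346272}{l} = \frac{3973291 + 4346272}{821968} = 8319563 \cdot \frac{1}{821968} = \frac{1188509}{117424}$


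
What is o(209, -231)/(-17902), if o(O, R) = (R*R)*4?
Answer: -106722/8951 ≈ -11.923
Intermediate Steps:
o(O, R) = 4*R² (o(O, R) = R²*4 = 4*R²)
o(209, -231)/(-17902) = (4*(-231)²)/(-17902) = (4*53361)*(-1/17902) = 213444*(-1/17902) = -106722/8951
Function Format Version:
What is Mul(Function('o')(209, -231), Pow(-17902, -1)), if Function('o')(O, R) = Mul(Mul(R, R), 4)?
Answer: Rational(-106722, 8951) ≈ -11.923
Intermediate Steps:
Function('o')(O, R) = Mul(4, Pow(R, 2)) (Function('o')(O, R) = Mul(Pow(R, 2), 4) = Mul(4, Pow(R, 2)))
Mul(Function('o')(209, -231), Pow(-17902, -1)) = Mul(Mul(4, Pow(-231, 2)), Pow(-17902, -1)) = Mul(Mul(4, 53361), Rational(-1, 17902)) = Mul(213444, Rational(-1, 17902)) = Rational(-106722, 8951)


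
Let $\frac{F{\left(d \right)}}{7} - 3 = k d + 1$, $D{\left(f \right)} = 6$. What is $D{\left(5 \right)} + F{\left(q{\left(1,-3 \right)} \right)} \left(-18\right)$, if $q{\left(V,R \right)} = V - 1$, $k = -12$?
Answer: $-498$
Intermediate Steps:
$q{\left(V,R \right)} = -1 + V$
$F{\left(d \right)} = 28 - 84 d$ ($F{\left(d \right)} = 21 + 7 \left(- 12 d + 1\right) = 21 + 7 \left(1 - 12 d\right) = 21 - \left(-7 + 84 d\right) = 28 - 84 d$)
$D{\left(5 \right)} + F{\left(q{\left(1,-3 \right)} \right)} \left(-18\right) = 6 + \left(28 - 84 \left(-1 + 1\right)\right) \left(-18\right) = 6 + \left(28 - 0\right) \left(-18\right) = 6 + \left(28 + 0\right) \left(-18\right) = 6 + 28 \left(-18\right) = 6 - 504 = -498$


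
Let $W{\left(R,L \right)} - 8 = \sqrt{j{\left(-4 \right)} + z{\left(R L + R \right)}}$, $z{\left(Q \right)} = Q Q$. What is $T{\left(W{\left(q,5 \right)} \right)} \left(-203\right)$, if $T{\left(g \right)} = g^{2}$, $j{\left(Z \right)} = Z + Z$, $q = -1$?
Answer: $-18676 - 6496 \sqrt{7} \approx -35863.0$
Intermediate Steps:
$z{\left(Q \right)} = Q^{2}$
$j{\left(Z \right)} = 2 Z$
$W{\left(R,L \right)} = 8 + \sqrt{-8 + \left(R + L R\right)^{2}}$ ($W{\left(R,L \right)} = 8 + \sqrt{2 \left(-4\right) + \left(R L + R\right)^{2}} = 8 + \sqrt{-8 + \left(L R + R\right)^{2}} = 8 + \sqrt{-8 + \left(R + L R\right)^{2}}$)
$T{\left(W{\left(q,5 \right)} \right)} \left(-203\right) = \left(8 + \sqrt{-8 + \left(-1\right)^{2} \left(1 + 5\right)^{2}}\right)^{2} \left(-203\right) = \left(8 + \sqrt{-8 + 1 \cdot 6^{2}}\right)^{2} \left(-203\right) = \left(8 + \sqrt{-8 + 1 \cdot 36}\right)^{2} \left(-203\right) = \left(8 + \sqrt{-8 + 36}\right)^{2} \left(-203\right) = \left(8 + \sqrt{28}\right)^{2} \left(-203\right) = \left(8 + 2 \sqrt{7}\right)^{2} \left(-203\right) = - 203 \left(8 + 2 \sqrt{7}\right)^{2}$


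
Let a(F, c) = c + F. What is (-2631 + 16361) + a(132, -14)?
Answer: 13848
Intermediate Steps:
a(F, c) = F + c
(-2631 + 16361) + a(132, -14) = (-2631 + 16361) + (132 - 14) = 13730 + 118 = 13848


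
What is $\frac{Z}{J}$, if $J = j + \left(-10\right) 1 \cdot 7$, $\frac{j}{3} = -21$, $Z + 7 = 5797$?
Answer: $- \frac{5790}{133} \approx -43.534$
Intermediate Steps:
$Z = 5790$ ($Z = -7 + 5797 = 5790$)
$j = -63$ ($j = 3 \left(-21\right) = -63$)
$J = -133$ ($J = -63 + \left(-10\right) 1 \cdot 7 = -63 - 70 = -133$)
$\frac{Z}{J} = \frac{5790}{-133} = 5790 \left(- \frac{1}{133}\right) = - \frac{5790}{133}$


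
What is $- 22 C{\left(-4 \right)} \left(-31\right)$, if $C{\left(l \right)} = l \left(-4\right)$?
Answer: $10912$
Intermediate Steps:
$C{\left(l \right)} = - 4 l$
$- 22 C{\left(-4 \right)} \left(-31\right) = - 22 \left(\left(-4\right) \left(-4\right)\right) \left(-31\right) = \left(-22\right) 16 \left(-31\right) = \left(-352\right) \left(-31\right) = 10912$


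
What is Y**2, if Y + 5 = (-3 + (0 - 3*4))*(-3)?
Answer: 1600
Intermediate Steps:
Y = 40 (Y = -5 + (-3 + (0 - 3*4))*(-3) = -5 + (-3 + (0 - 12))*(-3) = -5 + (-3 - 12)*(-3) = -5 - 15*(-3) = -5 + 45 = 40)
Y**2 = 40**2 = 1600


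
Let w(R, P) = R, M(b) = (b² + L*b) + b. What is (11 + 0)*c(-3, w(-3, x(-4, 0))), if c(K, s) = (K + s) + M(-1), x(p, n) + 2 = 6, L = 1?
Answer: -77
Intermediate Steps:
M(b) = b² + 2*b (M(b) = (b² + 1*b) + b = (b² + b) + b = (b + b²) + b = b² + 2*b)
x(p, n) = 4 (x(p, n) = -2 + 6 = 4)
c(K, s) = -1 + K + s (c(K, s) = (K + s) - (2 - 1) = (K + s) - 1*1 = (K + s) - 1 = -1 + K + s)
(11 + 0)*c(-3, w(-3, x(-4, 0))) = (11 + 0)*(-1 - 3 - 3) = 11*(-7) = -77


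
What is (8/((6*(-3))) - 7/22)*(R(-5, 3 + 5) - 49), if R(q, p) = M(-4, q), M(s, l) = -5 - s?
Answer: 3775/99 ≈ 38.131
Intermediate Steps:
R(q, p) = -1 (R(q, p) = -5 - 1*(-4) = -5 + 4 = -1)
(8/((6*(-3))) - 7/22)*(R(-5, 3 + 5) - 49) = (8/((6*(-3))) - 7/22)*(-1 - 49) = (8/(-18) - 7*1/22)*(-50) = (8*(-1/18) - 7/22)*(-50) = (-4/9 - 7/22)*(-50) = -151/198*(-50) = 3775/99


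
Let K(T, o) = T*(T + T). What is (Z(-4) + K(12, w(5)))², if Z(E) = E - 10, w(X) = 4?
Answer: 75076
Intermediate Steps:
Z(E) = -10 + E
K(T, o) = 2*T² (K(T, o) = T*(2*T) = 2*T²)
(Z(-4) + K(12, w(5)))² = ((-10 - 4) + 2*12²)² = (-14 + 2*144)² = (-14 + 288)² = 274² = 75076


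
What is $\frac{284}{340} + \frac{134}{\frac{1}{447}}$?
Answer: $\frac{5091401}{85} \approx 59899.0$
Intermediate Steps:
$\frac{284}{340} + \frac{134}{\frac{1}{447}} = 284 \cdot \frac{1}{340} + 134 \frac{1}{\frac{1}{447}} = \frac{71}{85} + 134 \cdot 447 = \frac{71}{85} + 59898 = \frac{5091401}{85}$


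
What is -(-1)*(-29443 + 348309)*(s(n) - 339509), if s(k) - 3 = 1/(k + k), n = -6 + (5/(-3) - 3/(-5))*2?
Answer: -13207346655407/122 ≈ -1.0826e+11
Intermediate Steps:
n = -122/15 (n = -6 + (5*(-⅓) - 3*(-⅕))*2 = -6 + (-5/3 + ⅗)*2 = -6 - 16/15*2 = -6 - 32/15 = -122/15 ≈ -8.1333)
s(k) = 3 + 1/(2*k) (s(k) = 3 + 1/(k + k) = 3 + 1/(2*k))
-(-1)*(-29443 + 348309)*(s(n) - 339509) = -(-1)*(-29443 + 348309)*((3 + 1/(2*(-122/15))) - 339509) = -(-1)*318866*((3 + (½)*(-15/122)) - 339509) = -(-1)*318866*((3 - 15/244) - 339509) = -(-1)*318866*(717/244 - 339509) = -(-1)*318866*(-82839479/244) = -(-1)*(-13207346655407)/122 = -1*13207346655407/122 = -13207346655407/122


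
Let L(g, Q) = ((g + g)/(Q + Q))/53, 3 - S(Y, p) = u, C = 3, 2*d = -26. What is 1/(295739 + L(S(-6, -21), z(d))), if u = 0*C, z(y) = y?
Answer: 689/203764168 ≈ 3.3814e-6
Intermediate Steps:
d = -13 (d = (1/2)*(-26) = -13)
u = 0 (u = 0*3 = 0)
S(Y, p) = 3 (S(Y, p) = 3 - 1*0 = 3 + 0 = 3)
L(g, Q) = g/(53*Q) (L(g, Q) = ((2*g)/((2*Q)))*(1/53) = ((2*g)*(1/(2*Q)))*(1/53) = (g/Q)*(1/53) = g/(53*Q))
1/(295739 + L(S(-6, -21), z(d))) = 1/(295739 + (1/53)*3/(-13)) = 1/(295739 + (1/53)*3*(-1/13)) = 1/(295739 - 3/689) = 1/(203764168/689) = 689/203764168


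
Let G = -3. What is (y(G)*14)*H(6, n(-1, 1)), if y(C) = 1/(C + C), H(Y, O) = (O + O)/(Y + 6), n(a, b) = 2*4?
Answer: -28/9 ≈ -3.1111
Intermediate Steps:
n(a, b) = 8
H(Y, O) = 2*O/(6 + Y) (H(Y, O) = (2*O)/(6 + Y) = 2*O/(6 + Y))
y(C) = 1/(2*C)
(y(G)*14)*H(6, n(-1, 1)) = (((½)/(-3))*14)*(2*8/(6 + 6)) = (((½)*(-⅓))*14)*(2*8/12) = (-⅙*14)*(2*8*(1/12)) = -7/3*4/3 = -28/9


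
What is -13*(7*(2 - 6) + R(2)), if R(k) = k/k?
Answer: 351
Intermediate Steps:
R(k) = 1
-13*(7*(2 - 6) + R(2)) = -13*(7*(2 - 6) + 1) = -13*(7*(-4) + 1) = -13*(-28 + 1) = -13*(-27) = 351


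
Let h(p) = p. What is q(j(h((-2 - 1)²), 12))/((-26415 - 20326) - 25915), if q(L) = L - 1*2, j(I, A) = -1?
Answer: 3/72656 ≈ 4.1290e-5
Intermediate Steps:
q(L) = -2 + L (q(L) = L - 2 = -2 + L)
q(j(h((-2 - 1)²), 12))/((-26415 - 20326) - 25915) = (-2 - 1)/((-26415 - 20326) - 25915) = -3/(-46741 - 25915) = -3/(-72656) = -3*(-1/72656) = 3/72656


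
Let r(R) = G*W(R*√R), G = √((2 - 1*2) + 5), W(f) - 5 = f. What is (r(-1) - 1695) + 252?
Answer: -1443 + √5*(5 - I) ≈ -1431.8 - 2.2361*I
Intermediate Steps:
W(f) = 5 + f
G = √5 (G = √((2 - 2) + 5) = √(0 + 5) = √5 ≈ 2.2361)
r(R) = √5*(5 + R^(3/2)) (r(R) = √5*(5 + R*√R) = √5*(5 + R^(3/2)))
(r(-1) - 1695) + 252 = (√5*(5 + (-1)^(3/2)) - 1695) + 252 = (√5*(5 - I) - 1695) + 252 = (-1695 + √5*(5 - I)) + 252 = -1443 + √5*(5 - I)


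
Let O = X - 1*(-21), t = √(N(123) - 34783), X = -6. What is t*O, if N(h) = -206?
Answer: 15*I*√34989 ≈ 2805.8*I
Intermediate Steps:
t = I*√34989 (t = √(-206 - 34783) = √(-34989) = I*√34989 ≈ 187.05*I)
O = 15 (O = -6 - 1*(-21) = -6 + 21 = 15)
t*O = (I*√34989)*15 = 15*I*√34989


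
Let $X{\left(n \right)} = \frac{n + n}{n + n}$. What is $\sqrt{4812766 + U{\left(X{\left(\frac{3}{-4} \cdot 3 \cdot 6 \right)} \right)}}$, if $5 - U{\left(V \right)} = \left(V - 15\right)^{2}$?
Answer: $5 \sqrt{192503} \approx 2193.8$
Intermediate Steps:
$X{\left(n \right)} = 1$ ($X{\left(n \right)} = \frac{2 n}{2 n} = 2 n \frac{1}{2 n} = 1$)
$U{\left(V \right)} = 5 - \left(-15 + V\right)^{2}$ ($U{\left(V \right)} = 5 - \left(V - 15\right)^{2} = 5 - \left(-15 + V\right)^{2}$)
$\sqrt{4812766 + U{\left(X{\left(\frac{3}{-4} \cdot 3 \cdot 6 \right)} \right)}} = \sqrt{4812766 + \left(5 - \left(-15 + 1\right)^{2}\right)} = \sqrt{4812766 + \left(5 - \left(-14\right)^{2}\right)} = \sqrt{4812766 + \left(5 - 196\right)} = \sqrt{4812766 - 191} = \sqrt{4812575} = 5 \sqrt{192503}$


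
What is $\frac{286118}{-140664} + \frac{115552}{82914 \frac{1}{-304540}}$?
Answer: $- \frac{412501572602081}{971917908} \approx -4.2442 \cdot 10^{5}$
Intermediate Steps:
$\frac{286118}{-140664} + \frac{115552}{82914 \frac{1}{-304540}} = 286118 \left(- \frac{1}{140664}\right) + \frac{115552}{82914 \left(- \frac{1}{304540}\right)} = - \frac{143059}{70332} + \frac{115552}{- \frac{41457}{152270}} = - \frac{143059}{70332} + 115552 \left(- \frac{152270}{41457}\right) = - \frac{143059}{70332} - \frac{17595103040}{41457} = - \frac{412501572602081}{971917908}$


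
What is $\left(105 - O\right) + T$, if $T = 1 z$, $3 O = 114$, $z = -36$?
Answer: $31$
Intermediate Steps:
$O = 38$ ($O = \frac{1}{3} \cdot 114 = 38$)
$T = -36$ ($T = 1 \left(-36\right) = -36$)
$\left(105 - O\right) + T = \left(105 - 38\right) - 36 = 67 - 36 = 31$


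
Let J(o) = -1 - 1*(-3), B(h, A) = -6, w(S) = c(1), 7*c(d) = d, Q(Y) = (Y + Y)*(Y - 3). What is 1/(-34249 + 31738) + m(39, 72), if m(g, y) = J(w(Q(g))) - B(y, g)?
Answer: 20087/2511 ≈ 7.9996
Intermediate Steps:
Q(Y) = 2*Y*(-3 + Y) (Q(Y) = (2*Y)*(-3 + Y) = 2*Y*(-3 + Y))
c(d) = d/7
w(S) = ⅐ (w(S) = (⅐)*1 = ⅐)
J(o) = 2 (J(o) = -1 + 3 = 2)
m(g, y) = 8 (m(g, y) = 2 - 1*(-6) = 2 + 6 = 8)
1/(-34249 + 31738) + m(39, 72) = 1/(-34249 + 31738) + 8 = 1/(-2511) + 8 = -1/2511 + 8 = 20087/2511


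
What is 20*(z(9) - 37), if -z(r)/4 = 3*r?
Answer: -2900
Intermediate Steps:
z(r) = -12*r
20*(z(9) - 37) = 20*(-12*9 - 37) = 20*(-108 - 37) = 20*(-145) = -2900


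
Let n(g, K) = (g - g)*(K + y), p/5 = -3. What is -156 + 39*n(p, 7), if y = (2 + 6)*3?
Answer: -156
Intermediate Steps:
y = 24 (y = 8*3 = 24)
p = -15 (p = 5*(-3) = -15)
n(g, K) = 0 (n(g, K) = (g - g)*(K + 24) = 0*(24 + K) = 0)
-156 + 39*n(p, 7) = -156 + 39*0 = -156 + 0 = -156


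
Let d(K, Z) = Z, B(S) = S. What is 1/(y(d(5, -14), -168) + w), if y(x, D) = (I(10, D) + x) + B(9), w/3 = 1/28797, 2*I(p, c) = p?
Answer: 9599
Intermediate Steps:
I(p, c) = p/2
w = 1/9599 (w = 3/28797 = 3*(1/28797) = 1/9599 ≈ 0.00010418)
y(x, D) = 14 + x (y(x, D) = ((½)*10 + x) + 9 = (5 + x) + 9 = 14 + x)
1/(y(d(5, -14), -168) + w) = 1/((14 - 14) + 1/9599) = 1/(0 + 1/9599) = 1/(1/9599) = 9599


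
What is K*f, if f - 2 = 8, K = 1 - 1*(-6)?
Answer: 70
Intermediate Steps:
K = 7 (K = 1 + 6 = 7)
f = 10 (f = 2 + 8 = 10)
K*f = 7*10 = 70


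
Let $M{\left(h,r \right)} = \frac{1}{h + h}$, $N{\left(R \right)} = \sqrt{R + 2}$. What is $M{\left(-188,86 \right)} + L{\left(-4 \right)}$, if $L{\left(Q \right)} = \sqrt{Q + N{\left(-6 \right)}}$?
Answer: $- \frac{1}{376} + \sqrt{-4 + 2 i} \approx 0.48321 + 2.0582 i$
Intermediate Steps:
$N{\left(R \right)} = \sqrt{2 + R}$
$M{\left(h,r \right)} = \frac{1}{2 h}$
$L{\left(Q \right)} = \sqrt{Q + 2 i}$ ($L{\left(Q \right)} = \sqrt{Q + \sqrt{2 - 6}} = \sqrt{Q + \sqrt{-4}} = \sqrt{Q + 2 i}$)
$M{\left(-188,86 \right)} + L{\left(-4 \right)} = \frac{1}{2 \left(-188\right)} + \sqrt{-4 + 2 i} = \frac{1}{2} \left(- \frac{1}{188}\right) + \sqrt{-4 + 2 i} = - \frac{1}{376} + \sqrt{-4 + 2 i}$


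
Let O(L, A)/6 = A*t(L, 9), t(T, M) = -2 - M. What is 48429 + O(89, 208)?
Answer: 34701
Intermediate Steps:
O(L, A) = -66*A (O(L, A) = 6*(A*(-2 - 1*9)) = 6*(A*(-2 - 9)) = 6*(A*(-11)) = 6*(-11*A) = -66*A)
48429 + O(89, 208) = 48429 - 66*208 = 48429 - 13728 = 34701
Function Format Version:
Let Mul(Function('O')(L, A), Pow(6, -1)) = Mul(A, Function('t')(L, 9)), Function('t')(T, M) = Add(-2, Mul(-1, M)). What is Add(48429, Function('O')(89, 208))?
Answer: 34701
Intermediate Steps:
Function('O')(L, A) = Mul(-66, A) (Function('O')(L, A) = Mul(6, Mul(A, Add(-2, Mul(-1, 9)))) = Mul(6, Mul(A, Add(-2, -9))) = Mul(6, Mul(A, -11)) = Mul(6, Mul(-11, A)) = Mul(-66, A))
Add(48429, Function('O')(89, 208)) = Add(48429, Mul(-66, 208)) = Add(48429, -13728) = 34701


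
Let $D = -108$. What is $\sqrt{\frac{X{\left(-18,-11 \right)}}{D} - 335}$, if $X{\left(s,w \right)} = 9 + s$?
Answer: $\frac{i \sqrt{12057}}{6} \approx 18.301 i$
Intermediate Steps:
$\sqrt{\frac{X{\left(-18,-11 \right)}}{D} - 335} = \sqrt{\frac{9 - 18}{-108} - 335} = \sqrt{\left(-9\right) \left(- \frac{1}{108}\right) - 335} = \sqrt{\frac{1}{12} - 335} = \sqrt{- \frac{4019}{12}} = \frac{i \sqrt{12057}}{6}$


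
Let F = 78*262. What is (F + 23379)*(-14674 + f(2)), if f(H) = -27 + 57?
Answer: -641626860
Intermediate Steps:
F = 20436
f(H) = 30
(F + 23379)*(-14674 + f(2)) = (20436 + 23379)*(-14674 + 30) = 43815*(-14644) = -641626860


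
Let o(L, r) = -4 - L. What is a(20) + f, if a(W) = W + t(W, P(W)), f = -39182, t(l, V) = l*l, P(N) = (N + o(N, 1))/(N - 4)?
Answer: -38762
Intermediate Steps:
P(N) = -4/(-4 + N) (P(N) = (N + (-4 - N))/(N - 4) = -4/(-4 + N))
t(l, V) = l**2
a(W) = W + W**2
a(20) + f = 20*(1 + 20) - 39182 = 20*21 - 39182 = 420 - 39182 = -38762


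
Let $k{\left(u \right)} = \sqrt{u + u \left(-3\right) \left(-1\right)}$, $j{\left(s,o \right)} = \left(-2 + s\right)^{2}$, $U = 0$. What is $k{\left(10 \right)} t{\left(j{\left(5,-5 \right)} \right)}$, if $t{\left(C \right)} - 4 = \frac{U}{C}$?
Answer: $8 \sqrt{10} \approx 25.298$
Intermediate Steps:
$t{\left(C \right)} = 4$ ($t{\left(C \right)} = 4 + \frac{0}{C} = 4 + 0 = 4$)
$k{\left(u \right)} = 2 \sqrt{u}$ ($k{\left(u \right)} = \sqrt{u + - 3 u \left(-1\right)} = \sqrt{u + 3 u} = \sqrt{4 u} = 2 \sqrt{u}$)
$k{\left(10 \right)} t{\left(j{\left(5,-5 \right)} \right)} = 2 \sqrt{10} \cdot 4 = 8 \sqrt{10}$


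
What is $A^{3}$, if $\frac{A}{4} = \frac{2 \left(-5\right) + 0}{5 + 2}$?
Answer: $- \frac{64000}{343} \approx -186.59$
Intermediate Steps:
$A = - \frac{40}{7}$ ($A = 4 \frac{2 \left(-5\right) + 0}{5 + 2} = 4 \frac{-10 + 0}{7} = 4 \left(\left(-10\right) \frac{1}{7}\right) = 4 \left(- \frac{10}{7}\right) = - \frac{40}{7} \approx -5.7143$)
$A^{3} = \left(- \frac{40}{7}\right)^{3} = - \frac{64000}{343}$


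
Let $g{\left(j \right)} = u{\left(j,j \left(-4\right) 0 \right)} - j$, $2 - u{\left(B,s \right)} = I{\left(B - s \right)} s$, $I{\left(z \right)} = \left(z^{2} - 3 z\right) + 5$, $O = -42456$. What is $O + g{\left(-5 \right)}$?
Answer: $-42449$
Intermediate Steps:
$I{\left(z \right)} = 5 + z^{2} - 3 z$
$u{\left(B,s \right)} = 2 - s \left(5 + \left(B - s\right)^{2} - 3 B + 3 s\right)$ ($u{\left(B,s \right)} = 2 - \left(5 + \left(B - s\right)^{2} - 3 \left(B - s\right)\right) s = 2 - \left(5 + \left(B - s\right)^{2} - \left(- 3 s + 3 B\right)\right) s = 2 - \left(5 + \left(B - s\right)^{2} - 3 B + 3 s\right) s = 2 - s \left(5 + \left(B - s\right)^{2} - 3 B + 3 s\right)$)
$g{\left(j \right)} = 2 - j$ ($g{\left(j \right)} = \left(2 - j \left(-4\right) 0 \left(5 + \left(j - j \left(-4\right) 0\right)^{2} - 3 j + 3 j \left(-4\right) 0\right)\right) - j = \left(2 - - 4 j 0 \left(5 + \left(j - - 4 j 0\right)^{2} - 3 j + 3 - 4 j 0\right)\right) - j = \left(2 - 0 \left(5 + \left(j - 0\right)^{2} - 3 j + 3 \cdot 0\right)\right) - j = \left(2 - 0 \left(5 + \left(j + 0\right)^{2} - 3 j + 0\right)\right) - j = \left(2 - 0 \left(5 + j^{2} - 3 j + 0\right)\right) - j = \left(2 - 0 \left(5 + j^{2} - 3 j\right)\right) - j = \left(2 + 0\right) - j = 2 - j$)
$O + g{\left(-5 \right)} = -42456 + \left(2 - -5\right) = -42456 + \left(2 + 5\right) = -42456 + 7 = -42449$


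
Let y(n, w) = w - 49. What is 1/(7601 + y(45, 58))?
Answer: 1/7610 ≈ 0.00013141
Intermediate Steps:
y(n, w) = -49 + w
1/(7601 + y(45, 58)) = 1/(7601 + (-49 + 58)) = 1/(7601 + 9) = 1/7610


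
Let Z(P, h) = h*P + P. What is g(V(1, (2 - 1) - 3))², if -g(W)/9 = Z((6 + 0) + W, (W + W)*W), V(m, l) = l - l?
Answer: 2916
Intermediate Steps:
V(m, l) = 0
Z(P, h) = P + P*h (Z(P, h) = P*h + P = P + P*h)
g(W) = -9*(1 + 2*W²)*(6 + W) (g(W) = -9*((6 + 0) + W)*(1 + (W + W)*W) = -9*(6 + W)*(1 + (2*W)*W) = -9*(6 + W)*(1 + 2*W²) = -9*(1 + 2*W²)*(6 + W))
g(V(1, (2 - 1) - 3))² = (-9*(1 + 2*0²)*(6 + 0))² = (-9*(1 + 2*0)*6)² = (-9*(1 + 0)*6)² = (-9*1*6)² = (-54)² = 2916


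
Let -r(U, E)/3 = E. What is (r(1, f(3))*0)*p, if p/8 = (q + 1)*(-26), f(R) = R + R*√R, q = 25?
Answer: 0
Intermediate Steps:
f(R) = R + R^(3/2)
r(U, E) = -3*E
p = -5408 (p = 8*((25 + 1)*(-26)) = 8*(26*(-26)) = 8*(-676) = -5408)
(r(1, f(3))*0)*p = (-3*(3 + 3^(3/2))*0)*(-5408) = (-3*(3 + 3*√3)*0)*(-5408) = ((-9 - 9*√3)*0)*(-5408) = 0*(-5408) = 0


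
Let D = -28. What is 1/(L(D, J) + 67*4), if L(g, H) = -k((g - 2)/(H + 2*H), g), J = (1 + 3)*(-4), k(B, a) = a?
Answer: 1/296 ≈ 0.0033784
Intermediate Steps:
J = -16 (J = 4*(-4) = -16)
L(g, H) = -g
1/(L(D, J) + 67*4) = 1/(-1*(-28) + 67*4) = 1/(28 + 268) = 1/296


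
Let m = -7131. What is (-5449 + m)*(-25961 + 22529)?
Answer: 43174560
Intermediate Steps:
(-5449 + m)*(-25961 + 22529) = (-5449 - 7131)*(-25961 + 22529) = -12580*(-3432) = 43174560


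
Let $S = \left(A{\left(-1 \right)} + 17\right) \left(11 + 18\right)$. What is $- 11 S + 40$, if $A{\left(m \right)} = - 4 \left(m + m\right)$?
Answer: $-7935$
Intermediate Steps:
$A{\left(m \right)} = - 8 m$ ($A{\left(m \right)} = - 4 \cdot 2 m = - 8 m$)
$S = 725$ ($S = \left(\left(-8\right) \left(-1\right) + 17\right) \left(11 + 18\right) = \left(8 + 17\right) 29 = 25 \cdot 29 = 725$)
$- 11 S + 40 = \left(-11\right) 725 + 40 = -7975 + 40 = -7935$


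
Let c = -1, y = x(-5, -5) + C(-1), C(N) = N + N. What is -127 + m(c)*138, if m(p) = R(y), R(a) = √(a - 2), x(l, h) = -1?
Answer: -127 + 138*I*√5 ≈ -127.0 + 308.58*I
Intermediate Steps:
C(N) = 2*N
y = -3 (y = -1 + 2*(-1) = -1 - 2 = -3)
R(a) = √(-2 + a)
m(p) = I*√5 (m(p) = √(-2 - 3) = √(-5) = I*√5)
-127 + m(c)*138 = -127 + (I*√5)*138 = -127 + 138*I*√5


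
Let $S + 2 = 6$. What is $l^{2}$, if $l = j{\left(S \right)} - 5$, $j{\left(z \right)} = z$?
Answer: $1$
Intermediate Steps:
$S = 4$ ($S = -2 + 6 = 4$)
$l = -1$ ($l = 4 - 5 = -1$)
$l^{2} = \left(-1\right)^{2} = 1$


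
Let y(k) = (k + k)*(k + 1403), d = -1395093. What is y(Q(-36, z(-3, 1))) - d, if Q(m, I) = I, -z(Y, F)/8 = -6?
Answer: 1534389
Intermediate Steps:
z(Y, F) = 48 (z(Y, F) = -8*(-6) = 48)
y(k) = 2*k*(1403 + k) (y(k) = (2*k)*(1403 + k) = 2*k*(1403 + k))
y(Q(-36, z(-3, 1))) - d = 2*48*(1403 + 48) - 1*(-1395093) = 2*48*1451 + 1395093 = 139296 + 1395093 = 1534389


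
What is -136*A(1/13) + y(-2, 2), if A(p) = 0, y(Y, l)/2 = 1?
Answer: 2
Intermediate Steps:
y(Y, l) = 2 (y(Y, l) = 2*1 = 2)
-136*A(1/13) + y(-2, 2) = -136*0 + 2 = 0 + 2 = 2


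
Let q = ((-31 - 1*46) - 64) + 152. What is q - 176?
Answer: -165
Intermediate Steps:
q = 11 (q = ((-31 - 46) - 64) + 152 = (-77 - 64) + 152 = -141 + 152 = 11)
q - 176 = 11 - 176 = -165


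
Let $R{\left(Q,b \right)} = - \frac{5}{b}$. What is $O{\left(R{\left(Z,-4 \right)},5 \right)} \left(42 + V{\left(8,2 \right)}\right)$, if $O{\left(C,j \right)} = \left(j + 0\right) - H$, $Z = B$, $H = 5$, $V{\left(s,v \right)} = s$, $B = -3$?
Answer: $0$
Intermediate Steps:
$Z = -3$
$O{\left(C,j \right)} = -5 + j$ ($O{\left(C,j \right)} = \left(j + 0\right) - 5 = j - 5 = -5 + j$)
$O{\left(R{\left(Z,-4 \right)},5 \right)} \left(42 + V{\left(8,2 \right)}\right) = \left(-5 + 5\right) \left(42 + 8\right) = 0 \cdot 50 = 0$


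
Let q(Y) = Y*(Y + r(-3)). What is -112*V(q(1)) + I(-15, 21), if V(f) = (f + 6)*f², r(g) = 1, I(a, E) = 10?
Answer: -3574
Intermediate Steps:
q(Y) = Y*(1 + Y) (q(Y) = Y*(Y + 1) = Y*(1 + Y))
V(f) = f²*(6 + f) (V(f) = (6 + f)*f² = f²*(6 + f))
-112*V(q(1)) + I(-15, 21) = -112*(1*(1 + 1))²*(6 + 1*(1 + 1)) + 10 = -112*(1*2)²*(6 + 1*2) + 10 = -112*2²*(6 + 2) + 10 = -448*8 + 10 = -112*32 + 10 = -3584 + 10 = -3574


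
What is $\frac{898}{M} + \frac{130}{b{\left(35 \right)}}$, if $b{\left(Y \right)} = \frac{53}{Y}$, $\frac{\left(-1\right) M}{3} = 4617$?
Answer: $\frac{62974456}{734103} \approx 85.784$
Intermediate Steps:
$M = -13851$ ($M = \left(-3\right) 4617 = -13851$)
$\frac{898}{M} + \frac{130}{b{\left(35 \right)}} = \frac{898}{-13851} + \frac{130}{53 \cdot \frac{1}{35}} = 898 \left(- \frac{1}{13851}\right) + \frac{130}{53 \cdot \frac{1}{35}} = - \frac{898}{13851} + \frac{130}{\frac{53}{35}} = - \frac{898}{13851} + 130 \cdot \frac{35}{53} = - \frac{898}{13851} + \frac{4550}{53} = \frac{62974456}{734103}$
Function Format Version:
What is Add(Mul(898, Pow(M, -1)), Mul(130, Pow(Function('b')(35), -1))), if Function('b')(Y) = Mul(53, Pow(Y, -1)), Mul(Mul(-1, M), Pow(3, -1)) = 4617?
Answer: Rational(62974456, 734103) ≈ 85.784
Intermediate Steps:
M = -13851 (M = Mul(-3, 4617) = -13851)
Add(Mul(898, Pow(M, -1)), Mul(130, Pow(Function('b')(35), -1))) = Add(Mul(898, Pow(-13851, -1)), Mul(130, Pow(Mul(53, Pow(35, -1)), -1))) = Add(Mul(898, Rational(-1, 13851)), Mul(130, Pow(Mul(53, Rational(1, 35)), -1))) = Add(Rational(-898, 13851), Mul(130, Pow(Rational(53, 35), -1))) = Add(Rational(-898, 13851), Mul(130, Rational(35, 53))) = Add(Rational(-898, 13851), Rational(4550, 53)) = Rational(62974456, 734103)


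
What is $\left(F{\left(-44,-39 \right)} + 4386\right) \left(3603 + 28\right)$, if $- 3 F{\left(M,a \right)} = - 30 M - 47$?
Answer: $\frac{43154435}{3} \approx 1.4385 \cdot 10^{7}$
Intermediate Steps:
$F{\left(M,a \right)} = \frac{47}{3} + 10 M$ ($F{\left(M,a \right)} = - \frac{- 30 M - 47}{3} = - \frac{-47 - 30 M}{3} = \frac{47}{3} + 10 M$)
$\left(F{\left(-44,-39 \right)} + 4386\right) \left(3603 + 28\right) = \left(\left(\frac{47}{3} + 10 \left(-44\right)\right) + 4386\right) \left(3603 + 28\right) = \left(\left(\frac{47}{3} - 440\right) + 4386\right) 3631 = \left(- \frac{1273}{3} + 4386\right) 3631 = \frac{11885}{3} \cdot 3631 = \frac{43154435}{3}$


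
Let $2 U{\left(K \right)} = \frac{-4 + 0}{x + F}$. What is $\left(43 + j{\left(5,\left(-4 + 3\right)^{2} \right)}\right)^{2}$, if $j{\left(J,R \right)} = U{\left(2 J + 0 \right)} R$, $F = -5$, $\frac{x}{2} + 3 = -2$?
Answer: $\frac{418609}{225} \approx 1860.5$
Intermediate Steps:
$x = -10$ ($x = -6 + 2 \left(-2\right) = -6 - 4 = -10$)
$U{\left(K \right)} = \frac{2}{15}$ ($U{\left(K \right)} = \frac{\left(-4 + 0\right) \frac{1}{-10 - 5}}{2} = \frac{\left(-4\right) \frac{1}{-15}}{2} = \frac{\left(-4\right) \left(- \frac{1}{15}\right)}{2} = \frac{1}{2} \cdot \frac{4}{15} = \frac{2}{15}$)
$j{\left(J,R \right)} = \frac{2 R}{15}$
$\left(43 + j{\left(5,\left(-4 + 3\right)^{2} \right)}\right)^{2} = \left(43 + \frac{2 \left(-4 + 3\right)^{2}}{15}\right)^{2} = \left(43 + \frac{2 \left(-1\right)^{2}}{15}\right)^{2} = \left(43 + \frac{2}{15} \cdot 1\right)^{2} = \left(43 + \frac{2}{15}\right)^{2} = \left(\frac{647}{15}\right)^{2} = \frac{418609}{225}$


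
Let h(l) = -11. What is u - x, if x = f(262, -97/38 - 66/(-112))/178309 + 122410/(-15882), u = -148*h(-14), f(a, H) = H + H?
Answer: 1232156109960113/753286341108 ≈ 1635.7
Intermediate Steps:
f(a, H) = 2*H
u = 1628 (u = -148*(-11) = 1628)
x = -5805946636289/753286341108 (x = (2*(-97/38 - 66/(-112)))/178309 + 122410/(-15882) = (2*(-97*1/38 - 66*(-1/112)))*(1/178309) + 122410*(-1/15882) = (2*(-97/38 + 33/56))*(1/178309) - 61205/7941 = (2*(-2089/1064))*(1/178309) - 61205/7941 = -2089/532*1/178309 - 61205/7941 = -2089/94860388 - 61205/7941 = -5805946636289/753286341108 ≈ -7.7075)
u - x = 1628 - 1*(-5805946636289/753286341108) = 1628 + 5805946636289/753286341108 = 1232156109960113/753286341108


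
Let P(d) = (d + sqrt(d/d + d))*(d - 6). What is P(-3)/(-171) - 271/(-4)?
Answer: 5137/76 + I*sqrt(2)/19 ≈ 67.592 + 0.074432*I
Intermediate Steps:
P(d) = (-6 + d)*(d + sqrt(1 + d)) (P(d) = (d + sqrt(1 + d))*(-6 + d) = (-6 + d)*(d + sqrt(1 + d)))
P(-3)/(-171) - 271/(-4) = ((-3)**2 - 6*(-3) - 6*sqrt(1 - 3) - 3*sqrt(1 - 3))/(-171) - 271/(-4) = (9 + 18 - 6*I*sqrt(2) - 3*I*sqrt(2))*(-1/171) - 271*(-1/4) = (9 + 18 - 6*I*sqrt(2) - 3*I*sqrt(2))*(-1/171) + 271/4 = (27 - 9*I*sqrt(2))*(-1/171) + 271/4 = (-3/19 + I*sqrt(2)/19) + 271/4 = 5137/76 + I*sqrt(2)/19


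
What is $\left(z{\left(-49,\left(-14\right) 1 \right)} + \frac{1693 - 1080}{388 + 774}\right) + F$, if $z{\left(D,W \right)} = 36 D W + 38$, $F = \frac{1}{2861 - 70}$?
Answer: $\frac{80217586273}{3243142} \approx 24735.0$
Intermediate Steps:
$F = \frac{1}{2791} \approx 0.00035829$
$z{\left(D,W \right)} = 38 + 36 D W$ ($z{\left(D,W \right)} = 36 D W + 38 = 38 + 36 D W$)
$\left(z{\left(-49,\left(-14\right) 1 \right)} + \frac{1693 - 1080}{388 + 774}\right) + F = \left(\left(38 + 36 \left(-49\right) \left(\left(-14\right) 1\right)\right) + \frac{1693 - 1080}{388 + 774}\right) + \frac{1}{2791} = \left(\left(38 + 36 \left(-49\right) \left(-14\right)\right) + \frac{613}{1162}\right) + \frac{1}{2791} = \left(\left(38 + 24696\right) + 613 \cdot \frac{1}{1162}\right) + \frac{1}{2791} = \left(24734 + \frac{613}{1162}\right) + \frac{1}{2791} = \frac{28741521}{1162} + \frac{1}{2791} = \frac{80217586273}{3243142}$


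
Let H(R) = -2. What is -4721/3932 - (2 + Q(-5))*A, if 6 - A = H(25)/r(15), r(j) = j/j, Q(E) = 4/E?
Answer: -212341/19660 ≈ -10.801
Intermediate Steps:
r(j) = 1
A = 8 (A = 6 - (-2)/1 = 6 - (-2) = 6 - 1*(-2) = 6 + 2 = 8)
-4721/3932 - (2 + Q(-5))*A = -4721/3932 - (2 + 4/(-5))*8 = -4721*1/3932 - (2 + 4*(-1/5))*8 = -4721/3932 - (2 - 4/5)*8 = -4721/3932 - 6*8/5 = -4721/3932 - 1*48/5 = -4721/3932 - 48/5 = -212341/19660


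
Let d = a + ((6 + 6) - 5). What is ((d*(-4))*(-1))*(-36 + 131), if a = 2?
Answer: 3420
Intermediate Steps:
d = 9 (d = 2 + ((6 + 6) - 5) = 2 + (12 - 5) = 2 + 7 = 9)
((d*(-4))*(-1))*(-36 + 131) = ((9*(-4))*(-1))*(-36 + 131) = -36*(-1)*95 = 36*95 = 3420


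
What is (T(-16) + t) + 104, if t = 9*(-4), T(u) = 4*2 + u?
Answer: 60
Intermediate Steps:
T(u) = 8 + u
t = -36
(T(-16) + t) + 104 = ((8 - 16) - 36) + 104 = (-8 - 36) + 104 = -44 + 104 = 60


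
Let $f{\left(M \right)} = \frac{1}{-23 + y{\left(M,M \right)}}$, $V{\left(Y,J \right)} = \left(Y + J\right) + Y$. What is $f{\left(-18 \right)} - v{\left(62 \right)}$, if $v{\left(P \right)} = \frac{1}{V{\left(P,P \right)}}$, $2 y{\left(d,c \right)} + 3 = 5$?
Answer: $- \frac{52}{1023} \approx -0.050831$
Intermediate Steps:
$y{\left(d,c \right)} = 1$ ($y{\left(d,c \right)} = - \frac{3}{2} + \frac{1}{2} \cdot 5 = - \frac{3}{2} + \frac{5}{2} = 1$)
$V{\left(Y,J \right)} = J + 2 Y$ ($V{\left(Y,J \right)} = \left(J + Y\right) + Y = J + 2 Y$)
$f{\left(M \right)} = - \frac{1}{22}$ ($f{\left(M \right)} = \frac{1}{-23 + 1} = \frac{1}{-22} = - \frac{1}{22}$)
$v{\left(P \right)} = \frac{1}{3 P}$ ($v{\left(P \right)} = \frac{1}{P + 2 P} = \frac{1}{3 P}$)
$f{\left(-18 \right)} - v{\left(62 \right)} = - \frac{1}{22} - \frac{1}{3 \cdot 62} = - \frac{1}{22} - \frac{1}{3} \cdot \frac{1}{62} = - \frac{1}{22} - \frac{1}{186} = - \frac{52}{1023}$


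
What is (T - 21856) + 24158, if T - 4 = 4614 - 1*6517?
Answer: 403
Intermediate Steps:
T = -1899 (T = 4 + (4614 - 1*6517) = 4 + (4614 - 6517) = 4 - 1903 = -1899)
(T - 21856) + 24158 = (-1899 - 21856) + 24158 = -23755 + 24158 = 403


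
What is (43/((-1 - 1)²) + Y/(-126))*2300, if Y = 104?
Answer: 1438075/63 ≈ 22827.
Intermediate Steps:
(43/((-1 - 1)²) + Y/(-126))*2300 = (43/((-1 - 1)²) + 104/(-126))*2300 = (43/((-2)²) + 104*(-1/126))*2300 = (43/4 - 52/63)*2300 = (2501/252)*2300 = 1438075/63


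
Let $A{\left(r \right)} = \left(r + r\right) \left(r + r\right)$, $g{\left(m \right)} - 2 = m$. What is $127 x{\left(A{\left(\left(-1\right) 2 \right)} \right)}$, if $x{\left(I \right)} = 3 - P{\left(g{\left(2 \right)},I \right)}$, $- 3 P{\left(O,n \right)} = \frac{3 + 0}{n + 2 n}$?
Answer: $\frac{18415}{48} \approx 383.65$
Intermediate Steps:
$g{\left(m \right)} = 2 + m$
$A{\left(r \right)} = 4 r^{2}$ ($A{\left(r \right)} = 2 r 2 r = 4 r^{2}$)
$P{\left(O,n \right)} = - \frac{1}{3 n}$ ($P{\left(O,n \right)} = - \frac{\left(3 + 0\right) \frac{1}{n + 2 n}}{3} = - \frac{3 \frac{1}{3 n}}{3} = - \frac{1}{3 n}$)
$x{\left(I \right)} = 3 + \frac{1}{3 I}$ ($x{\left(I \right)} = 3 - - \frac{1}{3 I} = 3 + \frac{1}{3 I}$)
$127 x{\left(A{\left(\left(-1\right) 2 \right)} \right)} = 127 \left(3 + \frac{1}{3 \cdot 4 \left(\left(-1\right) 2\right)^{2}}\right) = 127 \left(3 + \frac{1}{3 \cdot 4 \left(-2\right)^{2}}\right) = 127 \left(3 + \frac{1}{3 \cdot 4 \cdot 4}\right) = 127 \left(3 + \frac{1}{3 \cdot 16}\right) = 127 \left(3 + \frac{1}{3} \cdot \frac{1}{16}\right) = 127 \left(3 + \frac{1}{48}\right) = 127 \cdot \frac{145}{48} = \frac{18415}{48}$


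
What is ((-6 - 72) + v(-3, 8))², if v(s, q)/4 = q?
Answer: 2116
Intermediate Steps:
v(s, q) = 4*q
((-6 - 72) + v(-3, 8))² = ((-6 - 72) + 4*8)² = (-78 + 32)² = (-46)² = 2116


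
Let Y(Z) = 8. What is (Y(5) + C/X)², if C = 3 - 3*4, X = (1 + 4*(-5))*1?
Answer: 25921/361 ≈ 71.803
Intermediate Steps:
X = -19 (X = (1 - 20)*1 = -19*1 = -19)
C = -9 (C = 3 - 12 = -9)
(Y(5) + C/X)² = (8 - 9/(-19))² = (8 - 9*(-1/19))² = (8 + 9/19)² = (161/19)² = 25921/361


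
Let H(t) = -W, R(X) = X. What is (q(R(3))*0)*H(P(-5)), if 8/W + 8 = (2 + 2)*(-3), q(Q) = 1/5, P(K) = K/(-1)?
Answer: 0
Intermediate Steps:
P(K) = -K (P(K) = K*(-1) = -K)
q(Q) = ⅕
W = -⅖ (W = 8/(-8 + (2 + 2)*(-3)) = 8/(-8 + 4*(-3)) = 8/(-8 - 12) = 8/(-20) = 8*(-1/20) = -⅖ ≈ -0.40000)
H(t) = ⅖ (H(t) = -1*(-⅖) = ⅖)
(q(R(3))*0)*H(P(-5)) = ((⅕)*0)*(⅖) = 0*(⅖) = 0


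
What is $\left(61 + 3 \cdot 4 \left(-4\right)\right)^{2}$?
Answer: $169$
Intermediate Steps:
$\left(61 + 3 \cdot 4 \left(-4\right)\right)^{2} = \left(61 + 12 \left(-4\right)\right)^{2} = \left(61 - 48\right)^{2} = 13^{2} = 169$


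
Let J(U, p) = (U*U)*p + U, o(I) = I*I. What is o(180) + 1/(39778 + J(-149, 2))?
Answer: 2722604401/84031 ≈ 32400.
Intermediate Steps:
o(I) = I²
J(U, p) = U + p*U² (J(U, p) = U²*p + U = p*U² + U = U + p*U²)
o(180) + 1/(39778 + J(-149, 2)) = 180² + 1/(39778 - 149*(1 - 149*2)) = 32400 + 1/(39778 - 149*(1 - 298)) = 32400 + 1/(39778 - 149*(-297)) = 32400 + 1/(39778 + 44253) = 32400 + 1/84031 = 2722604401/84031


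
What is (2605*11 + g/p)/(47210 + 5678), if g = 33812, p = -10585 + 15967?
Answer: 77127511/142321608 ≈ 0.54192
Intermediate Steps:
p = 5382
(2605*11 + g/p)/(47210 + 5678) = (2605*11 + 33812/5382)/(47210 + 5678) = (28655 + 33812*(1/5382))/52888 = (28655 + 16906/2691)*(1/52888) = (77127511/2691)*(1/52888) = 77127511/142321608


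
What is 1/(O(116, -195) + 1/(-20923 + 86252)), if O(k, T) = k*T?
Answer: -65329/1477741979 ≈ -4.4209e-5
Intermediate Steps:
O(k, T) = T*k
1/(O(116, -195) + 1/(-20923 + 86252)) = 1/(-195*116 + 1/(-20923 + 86252)) = 1/(-22620 + 1/65329) = 1/(-1477741979/65329) = -65329/1477741979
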